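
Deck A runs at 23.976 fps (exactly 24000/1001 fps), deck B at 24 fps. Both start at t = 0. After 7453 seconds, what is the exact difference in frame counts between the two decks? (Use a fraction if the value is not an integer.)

A emits 24000/1001 × 7453 = 178872000/1001 frames; B emits 24 × 7453 = 178872.
Difference = 178872/1001 frames (≈ 178.6933); B is ahead of A.

178872/1001 frames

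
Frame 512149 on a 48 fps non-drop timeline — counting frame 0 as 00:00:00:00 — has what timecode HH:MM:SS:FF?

02:57:49:37

512149 ÷ 48 = 10669 full seconds, remainder 37 frames.
10669 s = 2 h 57 min 49 s.
Timecode: 02:57:49:37.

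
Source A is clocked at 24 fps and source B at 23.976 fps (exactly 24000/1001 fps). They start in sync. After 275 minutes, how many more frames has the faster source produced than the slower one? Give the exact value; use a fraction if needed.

275 min = 16500 s.
A emits 24 × 16500 = 396000 frames; B emits 24000/1001 × 16500 = 36000000/91.
Difference = 36000/91 frames (≈ 395.6044); B is behind A.

36000/91 frames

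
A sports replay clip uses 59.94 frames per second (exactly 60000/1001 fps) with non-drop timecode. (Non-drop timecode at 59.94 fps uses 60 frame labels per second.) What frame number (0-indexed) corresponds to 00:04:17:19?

frame 15439

Total seconds to the label: (0 × 3600 + 4 × 60 + 17) = 257.
Frame index = 257 × 60 + 19 = 15439.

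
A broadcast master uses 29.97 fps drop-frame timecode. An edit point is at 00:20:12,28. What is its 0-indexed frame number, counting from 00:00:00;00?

As if non-drop at 30 labels/s: (0 × 3600 + 20 × 60 + 12) × 30 + 28 = 36388.
Minute boundaries passed: 20; those not divisible by 10: 20 − 2 = 18; dropped labels = 2 × 18 = 36.
Actual frame index = 36388 − 36 = 36352.

36352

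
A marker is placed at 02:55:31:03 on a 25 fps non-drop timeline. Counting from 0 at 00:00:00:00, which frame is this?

frame 263278

Total seconds to the label: (2 × 3600 + 55 × 60 + 31) = 10531.
Frame index = 10531 × 25 + 3 = 263278.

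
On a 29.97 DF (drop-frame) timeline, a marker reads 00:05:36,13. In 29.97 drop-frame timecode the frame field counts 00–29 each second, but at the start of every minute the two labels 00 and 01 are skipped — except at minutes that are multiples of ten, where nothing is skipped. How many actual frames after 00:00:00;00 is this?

10083

As if non-drop at 30 labels/s: (0 × 3600 + 5 × 60 + 36) × 30 + 13 = 10093.
Minute boundaries passed: 5; those not divisible by 10: 5 − 0 = 5; dropped labels = 2 × 5 = 10.
Actual frame index = 10093 − 10 = 10083.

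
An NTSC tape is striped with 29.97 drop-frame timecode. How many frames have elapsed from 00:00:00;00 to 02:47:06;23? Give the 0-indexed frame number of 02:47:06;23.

300501

As if non-drop at 30 labels/s: (2 × 3600 + 47 × 60 + 6) × 30 + 23 = 300803.
Minute boundaries passed: 167; those not divisible by 10: 167 − 16 = 151; dropped labels = 2 × 151 = 302.
Actual frame index = 300803 − 302 = 300501.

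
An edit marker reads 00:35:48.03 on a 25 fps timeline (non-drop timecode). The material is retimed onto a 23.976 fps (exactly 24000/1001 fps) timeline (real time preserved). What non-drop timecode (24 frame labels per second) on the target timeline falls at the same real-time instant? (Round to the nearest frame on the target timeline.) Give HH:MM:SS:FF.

00:35:45:23

Source frame index: (0×3600 + 35×60 + 48) × 25 + 3 = 53703.
Real time: 53703 / (25) = 53703/25 s.
Target frame: (53703/25) × (24000/1001) = 3965760/77 ≈ 51503.377 → 51503.
At 24 labels/s: frame 51503 → 00:35:45:23.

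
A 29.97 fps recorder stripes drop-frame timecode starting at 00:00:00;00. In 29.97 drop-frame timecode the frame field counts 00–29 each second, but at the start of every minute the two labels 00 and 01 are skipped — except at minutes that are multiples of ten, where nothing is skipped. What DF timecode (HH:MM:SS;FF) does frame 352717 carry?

03:16:09;01

Each 10-minute DF block holds 10 × 60 × 30 − 9 × 2 = 17982 frames. 352717 ÷ 17982 → 19 full blocks, remainder 11059.
Within the partial block the first minute is 1800 frames and each further minute 1798, so 6 further minute boundaries passed. Total skipped labels = 18 × 19 + 2 × 6 = 354.
Non-drop label index = 352717 + 354 = 353071; at 30 labels/s that is 03:16:09:01, i.e. DF 03:16:09;01.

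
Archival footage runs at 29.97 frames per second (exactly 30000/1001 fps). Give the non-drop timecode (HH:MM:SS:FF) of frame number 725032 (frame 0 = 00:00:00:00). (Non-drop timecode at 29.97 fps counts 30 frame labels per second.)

725032 ÷ 30 = 24167 full seconds, remainder 22 frames.
24167 s = 6 h 42 min 47 s.
Timecode: 06:42:47:22.

06:42:47:22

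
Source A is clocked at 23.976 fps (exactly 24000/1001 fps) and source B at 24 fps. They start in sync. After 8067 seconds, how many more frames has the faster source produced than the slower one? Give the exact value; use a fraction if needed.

A emits 24000/1001 × 8067 = 193608000/1001 frames; B emits 24 × 8067 = 193608.
Difference = 193608/1001 frames (≈ 193.4146); B is ahead of A.

193608/1001 frames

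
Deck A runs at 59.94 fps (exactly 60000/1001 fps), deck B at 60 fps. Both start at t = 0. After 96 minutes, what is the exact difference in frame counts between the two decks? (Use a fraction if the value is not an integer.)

96 min = 5760 s.
A emits 60000/1001 × 5760 = 345600000/1001 frames; B emits 60 × 5760 = 345600.
Difference = 345600/1001 frames (≈ 345.2547); B is ahead of A.

345600/1001 frames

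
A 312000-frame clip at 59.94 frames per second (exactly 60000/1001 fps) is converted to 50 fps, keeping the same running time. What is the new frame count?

260260 frames

Target frames = source frames × (target rate / source rate) = 312000 × (50)/(60000/1001) = 312000 × 1001/1200 = 260260.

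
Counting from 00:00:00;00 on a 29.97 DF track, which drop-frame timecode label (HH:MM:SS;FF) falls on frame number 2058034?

19:04:29;24

Each 10-minute DF block holds 10 × 60 × 30 − 9 × 2 = 17982 frames. 2058034 ÷ 17982 → 114 full blocks, remainder 8086.
Within the partial block the first minute is 1800 frames and each further minute 1798, so 4 further minute boundaries passed. Total skipped labels = 18 × 114 + 2 × 4 = 2060.
Non-drop label index = 2058034 + 2060 = 2060094; at 30 labels/s that is 19:04:29:24, i.e. DF 19:04:29;24.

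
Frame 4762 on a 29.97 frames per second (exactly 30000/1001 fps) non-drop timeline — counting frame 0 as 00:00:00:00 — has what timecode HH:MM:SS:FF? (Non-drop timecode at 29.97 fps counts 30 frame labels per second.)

00:02:38:22

4762 ÷ 30 = 158 full seconds, remainder 22 frames.
158 s = 0 h 2 min 38 s.
Timecode: 00:02:38:22.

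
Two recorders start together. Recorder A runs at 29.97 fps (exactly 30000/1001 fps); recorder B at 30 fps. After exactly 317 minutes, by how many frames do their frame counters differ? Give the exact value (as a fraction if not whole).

570600/1001 frames

317 min = 19020 s.
A emits 30000/1001 × 19020 = 570600000/1001 frames; B emits 30 × 19020 = 570600.
Difference = 570600/1001 frames (≈ 570.0300); B is ahead of A.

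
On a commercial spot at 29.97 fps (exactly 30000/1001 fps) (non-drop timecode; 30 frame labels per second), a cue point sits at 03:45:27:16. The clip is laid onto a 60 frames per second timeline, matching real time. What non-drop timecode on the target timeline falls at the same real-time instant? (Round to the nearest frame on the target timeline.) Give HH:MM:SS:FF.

Source frame index: (3×3600 + 45×60 + 27) × 30 + 16 = 405826.
Real time: 405826 / (30000/1001) = 203115913/15000 s.
Target frame: (203115913/15000) × (60) = 203115913/250 ≈ 812463.652 → 812464.
At 60 labels/s: frame 812464 → 03:45:41:04.

03:45:41:04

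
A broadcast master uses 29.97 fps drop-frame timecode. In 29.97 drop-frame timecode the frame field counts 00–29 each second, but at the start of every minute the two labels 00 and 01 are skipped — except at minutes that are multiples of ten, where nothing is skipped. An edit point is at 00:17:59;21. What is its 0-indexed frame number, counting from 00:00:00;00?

Complete 10-minute blocks: 1, each 17982 frames → 17982.
Remaining 7 whole minutes in the current block: 1800 + 6 × 1798 = 12588 frames.
Within the current minute: 59 × 30 + 21 − 2 = 1789 (labels ;00/;01 skipped at this minute). Total = 17982 + 12588 + 1789 = 32359.

32359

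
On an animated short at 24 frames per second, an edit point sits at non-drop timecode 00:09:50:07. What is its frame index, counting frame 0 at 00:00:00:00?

Total seconds to the label: (0 × 3600 + 9 × 60 + 50) = 590.
Frame index = 590 × 24 + 7 = 14167.

14167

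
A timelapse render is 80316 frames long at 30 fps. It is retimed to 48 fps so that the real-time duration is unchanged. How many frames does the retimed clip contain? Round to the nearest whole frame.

128506 frames

Frames at target rate = 80316 × (48) / (30) = 642528/5 ≈ 128505.600.
Nearest whole frame: 128506.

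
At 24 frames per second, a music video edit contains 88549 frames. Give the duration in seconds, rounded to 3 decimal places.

Running time = 88549 × 1/24 = 88549/24 s ≈ 3689.542 s.

3689.542 seconds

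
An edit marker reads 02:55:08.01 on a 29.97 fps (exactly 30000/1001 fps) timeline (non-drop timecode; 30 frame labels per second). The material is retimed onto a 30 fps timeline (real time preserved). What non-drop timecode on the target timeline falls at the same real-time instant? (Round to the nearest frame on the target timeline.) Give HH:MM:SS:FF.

Source frame index: (2×3600 + 55×60 + 8) × 30 + 1 = 315241.
Real time: 315241 / (30000/1001) = 315556241/30000 s.
Target frame: (315556241/30000) × (30) = 315556241/1000 ≈ 315556.241 → 315556.
At 30 labels/s: frame 315556 → 02:55:18:16.

02:55:18:16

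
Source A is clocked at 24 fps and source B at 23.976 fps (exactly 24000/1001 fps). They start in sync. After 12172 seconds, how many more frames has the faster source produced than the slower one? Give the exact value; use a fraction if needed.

A emits 24 × 12172 = 292128 frames; B emits 24000/1001 × 12172 = 292128000/1001.
Difference = 292128/1001 frames (≈ 291.8362); B is behind A.

292128/1001 frames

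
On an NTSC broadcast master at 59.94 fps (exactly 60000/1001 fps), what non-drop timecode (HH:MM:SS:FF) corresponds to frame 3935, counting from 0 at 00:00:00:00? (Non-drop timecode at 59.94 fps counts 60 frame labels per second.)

3935 ÷ 60 = 65 full seconds, remainder 35 frames.
65 s = 0 h 1 min 5 s.
Timecode: 00:01:05:35.

00:01:05:35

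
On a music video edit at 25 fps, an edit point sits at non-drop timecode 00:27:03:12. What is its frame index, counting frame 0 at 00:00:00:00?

Total seconds to the label: (0 × 3600 + 27 × 60 + 3) = 1623.
Frame index = 1623 × 25 + 12 = 40587.

frame 40587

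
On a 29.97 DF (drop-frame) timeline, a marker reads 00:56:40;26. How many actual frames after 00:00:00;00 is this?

101924

As if non-drop at 30 labels/s: (0 × 3600 + 56 × 60 + 40) × 30 + 26 = 102026.
Minute boundaries passed: 56; those not divisible by 10: 56 − 5 = 51; dropped labels = 2 × 51 = 102.
Actual frame index = 102026 − 102 = 101924.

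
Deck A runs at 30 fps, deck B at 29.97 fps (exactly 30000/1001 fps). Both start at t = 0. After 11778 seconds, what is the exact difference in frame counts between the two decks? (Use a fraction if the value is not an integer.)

27180/77 frames

A emits 30 × 11778 = 353340 frames; B emits 30000/1001 × 11778 = 27180000/77.
Difference = 27180/77 frames (≈ 352.9870); B is behind A.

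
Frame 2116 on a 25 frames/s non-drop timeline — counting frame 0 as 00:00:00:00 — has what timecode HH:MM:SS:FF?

00:01:24:16

2116 ÷ 25 = 84 full seconds, remainder 16 frames.
84 s = 0 h 1 min 24 s.
Timecode: 00:01:24:16.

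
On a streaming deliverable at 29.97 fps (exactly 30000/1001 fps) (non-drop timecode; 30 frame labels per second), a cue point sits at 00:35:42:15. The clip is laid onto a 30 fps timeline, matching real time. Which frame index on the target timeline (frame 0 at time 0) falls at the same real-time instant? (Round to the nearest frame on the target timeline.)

Source frame index: (0×3600 + 35×60 + 42) × 30 + 15 = 64275.
Real time: 64275 / (30000/1001) = 857857/400 s.
Target frame: (857857/400) × (30) = 2573571/40 ≈ 64339.275 → 64339.

frame 64339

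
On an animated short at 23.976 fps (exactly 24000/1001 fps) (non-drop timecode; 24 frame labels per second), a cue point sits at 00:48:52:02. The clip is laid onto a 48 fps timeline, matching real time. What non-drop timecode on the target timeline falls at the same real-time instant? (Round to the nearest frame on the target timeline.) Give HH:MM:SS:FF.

Source frame index: (0×3600 + 48×60 + 52) × 24 + 2 = 70370.
Real time: 70370 / (24000/1001) = 7044037/2400 s.
Target frame: (7044037/2400) × (48) = 7044037/50 ≈ 140880.740 → 140881.
At 48 labels/s: frame 140881 → 00:48:55:01.

00:48:55:01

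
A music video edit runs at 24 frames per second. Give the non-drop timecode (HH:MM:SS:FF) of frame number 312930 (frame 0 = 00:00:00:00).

03:37:18:18

312930 ÷ 24 = 13038 full seconds, remainder 18 frames.
13038 s = 3 h 37 min 18 s.
Timecode: 03:37:18:18.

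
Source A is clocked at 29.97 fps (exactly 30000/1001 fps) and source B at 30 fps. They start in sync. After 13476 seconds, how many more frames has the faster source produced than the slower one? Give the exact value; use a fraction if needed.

A emits 30000/1001 × 13476 = 404280000/1001 frames; B emits 30 × 13476 = 404280.
Difference = 404280/1001 frames (≈ 403.8761); B is ahead of A.

404280/1001 frames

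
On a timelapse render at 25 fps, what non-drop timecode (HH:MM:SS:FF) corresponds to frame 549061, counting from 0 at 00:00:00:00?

549061 ÷ 25 = 21962 full seconds, remainder 11 frames.
21962 s = 6 h 6 min 2 s.
Timecode: 06:06:02:11.

06:06:02:11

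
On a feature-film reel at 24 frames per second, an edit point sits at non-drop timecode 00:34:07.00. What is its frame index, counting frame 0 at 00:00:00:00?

Total seconds to the label: (0 × 3600 + 34 × 60 + 7) = 2047.
Frame index = 2047 × 24 + 0 = 49128.

frame 49128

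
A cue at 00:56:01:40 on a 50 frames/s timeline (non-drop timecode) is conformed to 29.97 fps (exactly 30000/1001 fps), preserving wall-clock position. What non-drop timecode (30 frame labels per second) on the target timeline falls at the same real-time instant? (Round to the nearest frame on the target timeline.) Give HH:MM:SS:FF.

Source frame index: (0×3600 + 56×60 + 1) × 50 + 40 = 168090.
Real time: 168090 / (50) = 16809/5 s.
Target frame: (16809/5) × (30000/1001) = 7758000/77 ≈ 100753.247 → 100753.
At 30 labels/s: frame 100753 → 00:55:58:13.

00:55:58:13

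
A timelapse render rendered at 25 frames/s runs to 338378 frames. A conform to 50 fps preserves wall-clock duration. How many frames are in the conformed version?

Target frames = source frames × (target rate / source rate) = 338378 × (50)/(25) = 338378 × 2 = 676756.

676756 frames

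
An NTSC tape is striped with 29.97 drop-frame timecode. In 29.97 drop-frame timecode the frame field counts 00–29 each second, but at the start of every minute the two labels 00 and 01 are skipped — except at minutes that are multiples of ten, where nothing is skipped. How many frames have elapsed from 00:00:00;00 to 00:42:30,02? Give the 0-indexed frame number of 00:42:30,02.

76426

As if non-drop at 30 labels/s: (0 × 3600 + 42 × 60 + 30) × 30 + 2 = 76502.
Minute boundaries passed: 42; those not divisible by 10: 42 − 4 = 38; dropped labels = 2 × 38 = 76.
Actual frame index = 76502 − 76 = 76426.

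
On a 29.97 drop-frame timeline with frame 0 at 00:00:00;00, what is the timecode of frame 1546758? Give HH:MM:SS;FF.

14:20:10;06

Ten DF minutes hold 17982 frames, so frame 1546758 lies in block 86 (frames 1546452–1564433) with 306 frames into that block.
The block's first minute is 1800 frames and the rest 1798 each; 306 frames reaches minute 0, so 86 × 18 + 0 × 2 = 1548 labels have been skipped so far.
Adding those back, label number 1546758 + 1548 = 1548306 at 30 labels/s is 51610 s + 6 f = 14 h 20 min 10 s frame 6, i.e. 14:20:10;06.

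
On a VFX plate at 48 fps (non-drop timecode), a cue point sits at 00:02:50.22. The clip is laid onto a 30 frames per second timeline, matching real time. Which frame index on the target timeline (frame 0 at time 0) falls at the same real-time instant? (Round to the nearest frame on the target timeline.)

Source frame index: (0×3600 + 2×60 + 50) × 48 + 22 = 8182.
Real time: 8182 / (48) = 4091/24 s.
Target frame: (4091/24) × (30) = 20455/4 ≈ 5113.750 → 5114.

frame 5114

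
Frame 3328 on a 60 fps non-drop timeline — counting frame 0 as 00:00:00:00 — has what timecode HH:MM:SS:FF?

00:00:55:28

3328 ÷ 60 = 55 full seconds, remainder 28 frames.
55 s = 0 h 0 min 55 s.
Timecode: 00:00:55:28.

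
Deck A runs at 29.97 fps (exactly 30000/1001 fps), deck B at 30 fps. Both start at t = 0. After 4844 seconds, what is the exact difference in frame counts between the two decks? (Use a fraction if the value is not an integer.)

20760/143 frames

A emits 30000/1001 × 4844 = 20760000/143 frames; B emits 30 × 4844 = 145320.
Difference = 20760/143 frames (≈ 145.1748); B is ahead of A.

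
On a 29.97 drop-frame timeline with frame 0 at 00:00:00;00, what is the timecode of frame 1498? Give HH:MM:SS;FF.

Each 10-minute DF block holds 10 × 60 × 30 − 9 × 2 = 17982 frames. 1498 ÷ 17982 → 0 full blocks, remainder 1498.
Within the partial block the first minute is 1800 frames and each further minute 1798, so 0 further minute boundaries passed. Total skipped labels = 18 × 0 + 2 × 0 = 0.
Non-drop label index = 1498 + 0 = 1498; at 30 labels/s that is 00:00:49:28, i.e. DF 00:00:49;28.

00:00:49;28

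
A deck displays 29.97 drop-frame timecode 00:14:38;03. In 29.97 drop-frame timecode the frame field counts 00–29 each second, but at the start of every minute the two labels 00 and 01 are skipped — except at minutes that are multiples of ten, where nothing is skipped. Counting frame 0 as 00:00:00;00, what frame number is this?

Complete 10-minute blocks: 1, each 17982 frames → 17982.
Remaining 4 whole minutes in the current block: 1800 + 3 × 1798 = 7194 frames.
Within the current minute: 38 × 30 + 3 − 2 = 1141 (labels ;00/;01 skipped at this minute). Total = 17982 + 7194 + 1141 = 26317.

26317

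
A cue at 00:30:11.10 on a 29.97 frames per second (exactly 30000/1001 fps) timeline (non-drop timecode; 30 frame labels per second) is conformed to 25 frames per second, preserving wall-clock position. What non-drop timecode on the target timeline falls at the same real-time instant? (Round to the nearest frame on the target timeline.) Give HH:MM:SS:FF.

Source frame index: (0×3600 + 30×60 + 11) × 30 + 10 = 54340.
Real time: 54340 / (30000/1001) = 2719717/1500 s.
Target frame: (2719717/1500) × (25) = 2719717/60 ≈ 45328.617 → 45329.
At 25 labels/s: frame 45329 → 00:30:13:04.

00:30:13:04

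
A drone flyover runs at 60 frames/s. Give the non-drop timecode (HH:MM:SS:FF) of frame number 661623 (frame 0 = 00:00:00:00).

03:03:47:03

661623 ÷ 60 = 11027 full seconds, remainder 3 frames.
11027 s = 3 h 3 min 47 s.
Timecode: 03:03:47:03.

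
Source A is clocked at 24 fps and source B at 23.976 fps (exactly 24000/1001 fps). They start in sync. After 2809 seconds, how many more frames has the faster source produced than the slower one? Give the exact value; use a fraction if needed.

67416/1001 frames

A emits 24 × 2809 = 67416 frames; B emits 24000/1001 × 2809 = 67416000/1001.
Difference = 67416/1001 frames (≈ 67.3487); B is behind A.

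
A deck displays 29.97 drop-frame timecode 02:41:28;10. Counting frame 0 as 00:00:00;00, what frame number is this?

290360

Complete 10-minute blocks: 16, each 17982 frames → 287712.
Remaining 1 whole minute in the current block: 1800 + 0 × 1798 = 1800 frames.
Within the current minute: 28 × 30 + 10 − 2 = 848 (labels ;00/;01 skipped at this minute). Total = 287712 + 1800 + 848 = 290360.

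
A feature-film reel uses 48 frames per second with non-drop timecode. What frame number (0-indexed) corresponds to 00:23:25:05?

Total seconds to the label: (0 × 3600 + 23 × 60 + 25) = 1405.
Frame index = 1405 × 48 + 5 = 67445.

frame 67445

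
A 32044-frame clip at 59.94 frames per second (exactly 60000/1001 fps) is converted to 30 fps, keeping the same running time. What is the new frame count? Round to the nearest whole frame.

16038 frames

Frames at target rate = 32044 × (30) / (60000/1001) = 8019011/500 ≈ 16038.022.
Nearest whole frame: 16038.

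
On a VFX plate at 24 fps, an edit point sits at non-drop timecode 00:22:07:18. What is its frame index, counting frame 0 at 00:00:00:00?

Total seconds to the label: (0 × 3600 + 22 × 60 + 7) = 1327.
Frame index = 1327 × 24 + 18 = 31866.

31866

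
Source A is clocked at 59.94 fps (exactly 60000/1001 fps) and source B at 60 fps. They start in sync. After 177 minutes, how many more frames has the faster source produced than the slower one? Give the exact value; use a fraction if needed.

177 min = 10620 s.
A emits 60000/1001 × 10620 = 637200000/1001 frames; B emits 60 × 10620 = 637200.
Difference = 637200/1001 frames (≈ 636.5634); B is ahead of A.

637200/1001 frames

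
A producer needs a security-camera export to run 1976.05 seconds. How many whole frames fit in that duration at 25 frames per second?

49401 frames

Frames = 1976.05 × 25 = 197605/4 ≈ 49401.2500.
Complete frames: 49401.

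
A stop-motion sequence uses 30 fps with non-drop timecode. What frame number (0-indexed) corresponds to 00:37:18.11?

frame 67151

Total seconds to the label: (0 × 3600 + 37 × 60 + 18) = 2238.
Frame index = 2238 × 30 + 11 = 67151.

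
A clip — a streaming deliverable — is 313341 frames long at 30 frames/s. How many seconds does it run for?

Running time = 313341 / (30) = 10444.7 s.

10444.7 seconds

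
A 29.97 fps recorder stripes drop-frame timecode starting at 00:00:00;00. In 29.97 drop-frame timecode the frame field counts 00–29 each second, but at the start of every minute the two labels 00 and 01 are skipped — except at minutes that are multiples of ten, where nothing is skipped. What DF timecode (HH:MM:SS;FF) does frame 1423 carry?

00:00:47;13

Ten DF minutes hold 17982 frames, so frame 1423 lies in block 0 (frames 0–17981) with 1423 frames into that block.
The block's first minute is 1800 frames and the rest 1798 each; 1423 frames reaches minute 0, so 0 × 18 + 0 × 2 = 0 labels have been skipped so far.
Adding those back, label number 1423 + 0 = 1423 at 30 labels/s is 47 s + 13 f = 0 h 0 min 47 s frame 13, i.e. 00:00:47;13.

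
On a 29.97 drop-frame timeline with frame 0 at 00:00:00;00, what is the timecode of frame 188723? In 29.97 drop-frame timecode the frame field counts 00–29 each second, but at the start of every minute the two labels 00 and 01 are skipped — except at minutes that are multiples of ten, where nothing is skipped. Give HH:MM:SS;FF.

Each 10-minute DF block holds 10 × 60 × 30 − 9 × 2 = 17982 frames. 188723 ÷ 17982 → 10 full blocks, remainder 8903.
Within the partial block the first minute is 1800 frames and each further minute 1798, so 4 further minute boundaries passed. Total skipped labels = 18 × 10 + 2 × 4 = 188.
Non-drop label index = 188723 + 188 = 188911; at 30 labels/s that is 01:44:57:01, i.e. DF 01:44:57;01.

01:44:57;01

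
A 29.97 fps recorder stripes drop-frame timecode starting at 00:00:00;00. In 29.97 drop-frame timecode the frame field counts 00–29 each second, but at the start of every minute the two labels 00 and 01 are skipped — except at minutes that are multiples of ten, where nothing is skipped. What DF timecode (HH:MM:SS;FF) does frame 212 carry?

00:00:07;02

Ten DF minutes hold 17982 frames, so frame 212 lies in block 0 (frames 0–17981) with 212 frames into that block.
The block's first minute is 1800 frames and the rest 1798 each; 212 frames reaches minute 0, so 0 × 18 + 0 × 2 = 0 labels have been skipped so far.
Adding those back, label number 212 + 0 = 212 at 30 labels/s is 7 s + 2 f = 0 h 0 min 7 s frame 2, i.e. 00:00:07;02.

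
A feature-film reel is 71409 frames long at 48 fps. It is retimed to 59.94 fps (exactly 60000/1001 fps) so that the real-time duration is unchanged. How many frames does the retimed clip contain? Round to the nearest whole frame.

Frames at target rate = 71409 × (60000/1001) / (48) = 6866250/77 ≈ 89172.078.
Nearest whole frame: 89172.

89172 frames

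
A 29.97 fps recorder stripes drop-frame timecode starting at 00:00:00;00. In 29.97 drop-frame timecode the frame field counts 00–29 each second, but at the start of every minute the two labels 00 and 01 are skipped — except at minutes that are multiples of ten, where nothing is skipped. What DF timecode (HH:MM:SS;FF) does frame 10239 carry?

00:05:41;19

Ten DF minutes hold 17982 frames, so frame 10239 lies in block 0 (frames 0–17981) with 10239 frames into that block.
The block's first minute is 1800 frames and the rest 1798 each; 10239 frames reaches minute 5, so 0 × 18 + 5 × 2 = 10 labels have been skipped so far.
Adding those back, label number 10239 + 10 = 10249 at 30 labels/s is 341 s + 19 f = 0 h 5 min 41 s frame 19, i.e. 00:05:41;19.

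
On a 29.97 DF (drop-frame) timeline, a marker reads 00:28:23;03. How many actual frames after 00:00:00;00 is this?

As if non-drop at 30 labels/s: (0 × 3600 + 28 × 60 + 23) × 30 + 3 = 51093.
Minute boundaries passed: 28; those not divisible by 10: 28 − 2 = 26; dropped labels = 2 × 26 = 52.
Actual frame index = 51093 − 52 = 51041.

51041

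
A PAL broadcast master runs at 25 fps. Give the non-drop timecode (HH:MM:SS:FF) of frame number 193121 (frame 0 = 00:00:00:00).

02:08:44:21

193121 ÷ 25 = 7724 full seconds, remainder 21 frames.
7724 s = 2 h 8 min 44 s.
Timecode: 02:08:44:21.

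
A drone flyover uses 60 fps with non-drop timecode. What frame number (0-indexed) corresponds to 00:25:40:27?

frame 92427

Total seconds to the label: (0 × 3600 + 25 × 60 + 40) = 1540.
Frame index = 1540 × 60 + 27 = 92427.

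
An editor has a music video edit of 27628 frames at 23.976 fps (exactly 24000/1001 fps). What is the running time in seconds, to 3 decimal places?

Running time = 27628 × 1001/24000 = 6913907/6000 s ≈ 1152.318 s.

1152.318 seconds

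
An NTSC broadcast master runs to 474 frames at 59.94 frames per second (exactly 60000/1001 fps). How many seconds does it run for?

Running time = 474 / (60000/1001) = 7.9079 s.

7.9079 seconds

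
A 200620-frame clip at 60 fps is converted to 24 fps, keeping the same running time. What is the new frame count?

Target frames = source frames × (target rate / source rate) = 200620 × (24)/(60) = 200620 × 2/5 = 80248.

80248 frames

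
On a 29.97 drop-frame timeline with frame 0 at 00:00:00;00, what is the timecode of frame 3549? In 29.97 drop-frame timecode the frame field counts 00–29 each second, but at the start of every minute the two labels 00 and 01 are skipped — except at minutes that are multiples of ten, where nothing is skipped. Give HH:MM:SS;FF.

00:01:58;11

Each 10-minute DF block holds 10 × 60 × 30 − 9 × 2 = 17982 frames. 3549 ÷ 17982 → 0 full blocks, remainder 3549.
Within the partial block the first minute is 1800 frames and each further minute 1798, so 1 further minute boundary passed. Total skipped labels = 18 × 0 + 2 × 1 = 2.
Non-drop label index = 3549 + 2 = 3551; at 30 labels/s that is 00:01:58:11, i.e. DF 00:01:58;11.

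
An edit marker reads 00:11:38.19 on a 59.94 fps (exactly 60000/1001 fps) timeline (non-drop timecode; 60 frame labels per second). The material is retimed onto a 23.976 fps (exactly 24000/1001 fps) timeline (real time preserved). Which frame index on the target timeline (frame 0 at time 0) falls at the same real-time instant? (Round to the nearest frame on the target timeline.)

Source frame index: (0×3600 + 11×60 + 38) × 60 + 19 = 41899.
Real time: 41899 / (60000/1001) = 41940899/60000 s.
Target frame: (41940899/60000) × (24000/1001) = 83798/5 ≈ 16759.600 → 16760.

frame 16760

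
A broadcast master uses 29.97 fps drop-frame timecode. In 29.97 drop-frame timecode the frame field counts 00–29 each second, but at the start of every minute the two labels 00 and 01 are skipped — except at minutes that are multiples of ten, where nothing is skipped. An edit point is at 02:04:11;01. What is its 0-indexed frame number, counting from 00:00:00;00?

223307

Complete 10-minute blocks: 12, each 17982 frames → 215784.
Remaining 4 whole minutes in the current block: 1800 + 3 × 1798 = 7194 frames.
Within the current minute: 11 × 30 + 1 − 2 = 329 (labels ;00/;01 skipped at this minute). Total = 215784 + 7194 + 329 = 223307.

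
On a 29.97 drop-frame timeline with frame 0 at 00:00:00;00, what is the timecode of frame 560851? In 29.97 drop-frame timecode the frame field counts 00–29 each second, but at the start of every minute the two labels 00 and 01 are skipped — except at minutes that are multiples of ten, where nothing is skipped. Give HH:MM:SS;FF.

Ten DF minutes hold 17982 frames, so frame 560851 lies in block 31 (frames 557442–575423) with 3409 frames into that block.
The block's first minute is 1800 frames and the rest 1798 each; 3409 frames reaches minute 1, so 31 × 18 + 1 × 2 = 560 labels have been skipped so far.
Adding those back, label number 560851 + 560 = 561411 at 30 labels/s is 18713 s + 21 f = 5 h 11 min 53 s frame 21, i.e. 05:11:53;21.

05:11:53;21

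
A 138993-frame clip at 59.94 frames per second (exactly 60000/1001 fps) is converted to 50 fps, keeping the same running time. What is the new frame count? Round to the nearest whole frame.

Frames at target rate = 138993 × (50) / (60000/1001) = 46377331/400 ≈ 115943.327.
Nearest whole frame: 115943.

115943 frames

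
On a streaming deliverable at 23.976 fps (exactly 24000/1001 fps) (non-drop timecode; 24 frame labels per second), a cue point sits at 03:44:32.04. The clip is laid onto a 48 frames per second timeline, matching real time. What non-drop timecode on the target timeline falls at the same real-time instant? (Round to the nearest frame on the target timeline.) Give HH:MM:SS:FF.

Source frame index: (3×3600 + 44×60 + 32) × 24 + 4 = 323332.
Real time: 323332 / (24000/1001) = 80913833/6000 s.
Target frame: (80913833/6000) × (48) = 80913833/125 ≈ 647310.664 → 647311.
At 48 labels/s: frame 647311 → 03:44:45:31.

03:44:45:31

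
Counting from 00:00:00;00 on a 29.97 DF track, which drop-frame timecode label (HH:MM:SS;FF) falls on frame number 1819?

00:01:00;21

Each 10-minute DF block holds 10 × 60 × 30 − 9 × 2 = 17982 frames. 1819 ÷ 17982 → 0 full blocks, remainder 1819.
Within the partial block the first minute is 1800 frames and each further minute 1798, so 1 further minute boundary passed. Total skipped labels = 18 × 0 + 2 × 1 = 2.
Non-drop label index = 1819 + 2 = 1821; at 30 labels/s that is 00:01:00:21, i.e. DF 00:01:00;21.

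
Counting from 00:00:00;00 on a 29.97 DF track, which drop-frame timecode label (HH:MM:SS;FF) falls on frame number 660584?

Each 10-minute DF block holds 10 × 60 × 30 − 9 × 2 = 17982 frames. 660584 ÷ 17982 → 36 full blocks, remainder 13232.
Within the partial block the first minute is 1800 frames and each further minute 1798, so 7 further minute boundaries passed. Total skipped labels = 18 × 36 + 2 × 7 = 662.
Non-drop label index = 660584 + 662 = 661246; at 30 labels/s that is 06:07:21:16, i.e. DF 06:07:21;16.

06:07:21;16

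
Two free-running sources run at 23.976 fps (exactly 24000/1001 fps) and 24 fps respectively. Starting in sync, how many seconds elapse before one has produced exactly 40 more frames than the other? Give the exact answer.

The gap grows by |24 − 24000/1001| = 24/1001 frames per second.
Time for a 40-frame gap: 40 ÷ (24/1001) = 5005/3 s.

5005/3 seconds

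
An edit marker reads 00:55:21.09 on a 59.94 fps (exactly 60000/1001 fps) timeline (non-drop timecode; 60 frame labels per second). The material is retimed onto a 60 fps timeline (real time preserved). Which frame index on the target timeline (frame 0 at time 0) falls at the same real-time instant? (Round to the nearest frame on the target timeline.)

Source frame index: (0×3600 + 55×60 + 21) × 60 + 9 = 199269.
Real time: 199269 / (60000/1001) = 66489423/20000 s.
Target frame: (66489423/20000) × (60) = 199468269/1000 ≈ 199468.269 → 199468.

frame 199468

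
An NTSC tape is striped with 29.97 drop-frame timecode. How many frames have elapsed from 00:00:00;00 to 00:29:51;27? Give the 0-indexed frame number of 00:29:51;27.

As if non-drop at 30 labels/s: (0 × 3600 + 29 × 60 + 51) × 30 + 27 = 53757.
Minute boundaries passed: 29; those not divisible by 10: 29 − 2 = 27; dropped labels = 2 × 27 = 54.
Actual frame index = 53757 − 54 = 53703.

53703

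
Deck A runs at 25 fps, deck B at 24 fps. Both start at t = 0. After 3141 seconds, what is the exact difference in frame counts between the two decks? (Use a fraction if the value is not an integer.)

A emits 25 × 3141 = 78525 frames; B emits 24 × 3141 = 75384.
Difference = 3141 frames; B is behind A.

3141 frames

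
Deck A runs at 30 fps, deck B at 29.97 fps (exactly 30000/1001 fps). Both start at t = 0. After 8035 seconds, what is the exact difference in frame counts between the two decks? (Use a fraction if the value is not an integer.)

241050/1001 frames

A emits 30 × 8035 = 241050 frames; B emits 30000/1001 × 8035 = 241050000/1001.
Difference = 241050/1001 frames (≈ 240.8092); B is behind A.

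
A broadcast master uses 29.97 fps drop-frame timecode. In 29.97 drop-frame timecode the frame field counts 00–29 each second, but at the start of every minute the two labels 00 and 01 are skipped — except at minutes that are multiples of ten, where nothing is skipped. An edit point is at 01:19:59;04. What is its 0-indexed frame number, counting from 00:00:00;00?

143830

As if non-drop at 30 labels/s: (1 × 3600 + 19 × 60 + 59) × 30 + 4 = 143974.
Minute boundaries passed: 79; those not divisible by 10: 79 − 7 = 72; dropped labels = 2 × 72 = 144.
Actual frame index = 143974 − 144 = 143830.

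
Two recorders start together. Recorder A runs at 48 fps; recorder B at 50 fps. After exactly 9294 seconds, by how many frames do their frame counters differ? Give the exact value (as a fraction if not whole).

A emits 48 × 9294 = 446112 frames; B emits 50 × 9294 = 464700.
Difference = 18588 frames; B is ahead of A.

18588 frames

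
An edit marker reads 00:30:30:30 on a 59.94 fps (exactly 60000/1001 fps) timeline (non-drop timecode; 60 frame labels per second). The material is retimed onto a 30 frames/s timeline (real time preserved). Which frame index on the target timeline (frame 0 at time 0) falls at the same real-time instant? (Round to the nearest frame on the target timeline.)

Source frame index: (0×3600 + 30×60 + 30) × 60 + 30 = 109830.
Real time: 109830 / (60000/1001) = 3664661/2000 s.
Target frame: (3664661/2000) × (30) = 10993983/200 ≈ 54969.915 → 54970.

frame 54970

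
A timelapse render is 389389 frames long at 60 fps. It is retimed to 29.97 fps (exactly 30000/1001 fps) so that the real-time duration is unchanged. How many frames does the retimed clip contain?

194500 frames

Target frames = source frames × (target rate / source rate) = 389389 × (30000/1001)/(60) = 389389 × 500/1001 = 194500.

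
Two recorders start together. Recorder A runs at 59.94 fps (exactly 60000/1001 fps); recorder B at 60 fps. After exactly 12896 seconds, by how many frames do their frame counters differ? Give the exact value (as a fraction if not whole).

59520/77 frames

A emits 60000/1001 × 12896 = 59520000/77 frames; B emits 60 × 12896 = 773760.
Difference = 59520/77 frames (≈ 772.9870); B is ahead of A.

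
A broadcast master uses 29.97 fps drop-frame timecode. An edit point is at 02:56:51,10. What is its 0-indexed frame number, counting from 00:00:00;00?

318022

Complete 10-minute blocks: 17, each 17982 frames → 305694.
Remaining 6 whole minutes in the current block: 1800 + 5 × 1798 = 10790 frames.
Within the current minute: 51 × 30 + 10 − 2 = 1538 (labels ;00/;01 skipped at this minute). Total = 305694 + 10790 + 1538 = 318022.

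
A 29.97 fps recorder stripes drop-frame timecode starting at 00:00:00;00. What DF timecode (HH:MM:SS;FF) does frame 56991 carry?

00:31:41;17

Each 10-minute DF block holds 10 × 60 × 30 − 9 × 2 = 17982 frames. 56991 ÷ 17982 → 3 full blocks, remainder 3045.
Within the partial block the first minute is 1800 frames and each further minute 1798, so 1 further minute boundary passed. Total skipped labels = 18 × 3 + 2 × 1 = 56.
Non-drop label index = 56991 + 56 = 57047; at 30 labels/s that is 00:31:41:17, i.e. DF 00:31:41;17.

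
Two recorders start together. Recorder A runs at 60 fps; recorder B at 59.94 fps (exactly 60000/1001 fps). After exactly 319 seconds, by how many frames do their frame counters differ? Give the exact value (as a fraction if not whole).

1740/91 frames

A emits 60 × 319 = 19140 frames; B emits 60000/1001 × 319 = 1740000/91.
Difference = 1740/91 frames (≈ 19.1209); B is behind A.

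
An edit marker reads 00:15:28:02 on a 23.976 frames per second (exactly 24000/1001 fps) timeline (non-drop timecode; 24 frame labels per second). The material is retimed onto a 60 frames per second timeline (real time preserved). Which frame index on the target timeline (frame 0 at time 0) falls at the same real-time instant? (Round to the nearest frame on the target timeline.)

frame 55741

Source frame index: (0×3600 + 15×60 + 28) × 24 + 2 = 22274.
Real time: 22274 / (24000/1001) = 11148137/12000 s.
Target frame: (11148137/12000) × (60) = 11148137/200 ≈ 55740.685 → 55741.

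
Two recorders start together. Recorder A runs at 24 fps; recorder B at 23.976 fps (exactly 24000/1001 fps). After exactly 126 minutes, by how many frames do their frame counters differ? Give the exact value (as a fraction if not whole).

25920/143 frames

126 min = 7560 s.
A emits 24 × 7560 = 181440 frames; B emits 24000/1001 × 7560 = 25920000/143.
Difference = 25920/143 frames (≈ 181.2587); B is behind A.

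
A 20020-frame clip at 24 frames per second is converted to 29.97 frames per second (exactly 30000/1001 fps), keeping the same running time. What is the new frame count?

25000 frames

Target frames = source frames × (target rate / source rate) = 20020 × (30000/1001)/(24) = 20020 × 1250/1001 = 25000.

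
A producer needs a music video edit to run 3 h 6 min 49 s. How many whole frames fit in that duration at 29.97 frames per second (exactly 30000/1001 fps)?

335934 frames

3 h 6 min 49 s = 11209 s.
Frames = 11209 × 30000/1001 = 30570000/91 ≈ 335934.0659.
Complete frames: 335934.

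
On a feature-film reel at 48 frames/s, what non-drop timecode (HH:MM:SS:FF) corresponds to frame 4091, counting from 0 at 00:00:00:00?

00:01:25:11

4091 ÷ 48 = 85 full seconds, remainder 11 frames.
85 s = 0 h 1 min 25 s.
Timecode: 00:01:25:11.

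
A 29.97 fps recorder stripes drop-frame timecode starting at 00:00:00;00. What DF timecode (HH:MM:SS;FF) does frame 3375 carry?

00:01:52;17

Each 10-minute DF block holds 10 × 60 × 30 − 9 × 2 = 17982 frames. 3375 ÷ 17982 → 0 full blocks, remainder 3375.
Within the partial block the first minute is 1800 frames and each further minute 1798, so 1 further minute boundary passed. Total skipped labels = 18 × 0 + 2 × 1 = 2.
Non-drop label index = 3375 + 2 = 3377; at 30 labels/s that is 00:01:52:17, i.e. DF 00:01:52;17.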